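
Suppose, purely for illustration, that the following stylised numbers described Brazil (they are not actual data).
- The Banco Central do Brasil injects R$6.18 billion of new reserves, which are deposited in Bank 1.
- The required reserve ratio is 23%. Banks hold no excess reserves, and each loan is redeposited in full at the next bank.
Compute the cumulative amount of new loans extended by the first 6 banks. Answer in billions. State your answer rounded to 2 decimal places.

Bank i lends (1 − rr)^i of the original deposit: Bank 1 lends 6.18·0.7700 = 4.7586, Bank 2 lends 6.18·0.7700² ≈ 3.6641, and so on.
Summing a geometric series: total = 6.18·[0.7700·(1 − 0.7700^6) / (1 − 0.7700)] ≈ 16.3774 billion.

R$16.38 billion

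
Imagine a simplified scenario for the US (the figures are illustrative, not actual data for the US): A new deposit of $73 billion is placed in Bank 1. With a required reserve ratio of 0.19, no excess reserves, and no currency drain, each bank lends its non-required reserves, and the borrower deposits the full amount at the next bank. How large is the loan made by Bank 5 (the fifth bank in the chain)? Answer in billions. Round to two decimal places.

$25.45 billion

Each bank lends a fraction (1 − rr) = 0.8100 of the deposit it receives, so Bank 5 receives 73·0.8100^4 and lends 73·0.8100^5 ≈ 25.4535 billion.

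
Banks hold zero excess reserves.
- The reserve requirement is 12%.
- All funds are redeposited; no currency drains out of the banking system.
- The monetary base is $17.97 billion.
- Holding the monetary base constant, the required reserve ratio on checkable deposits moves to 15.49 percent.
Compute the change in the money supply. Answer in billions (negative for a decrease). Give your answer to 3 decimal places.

-33.740 billion

Initially m₁ = 1 / (0.12) ≈ 8.333333, so M₁ = 8.333333 × 17.97 ≈ 149.75 billion.
After the change m₂ = 1 / (0.1549) ≈ 6.455778, so M₂ = 6.455778 × 17.97 ≈ 116.0103 billion.
ΔM = M₂ − M₁ = 116.0103 − 149.75 = -33.7397 billion.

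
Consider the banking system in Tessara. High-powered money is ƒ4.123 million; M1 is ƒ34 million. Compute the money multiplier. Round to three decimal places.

The money multiplier is m = M / MB = 34 / 4.123 ≈ 8.24642.

8.246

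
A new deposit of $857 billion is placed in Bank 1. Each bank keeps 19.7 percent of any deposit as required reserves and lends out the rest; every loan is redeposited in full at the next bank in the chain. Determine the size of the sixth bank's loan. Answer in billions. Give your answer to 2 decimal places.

$229.76 billion

Each bank lends a fraction (1 − rr) = 0.8030 of the deposit it receives, so Bank 6 receives 857·0.8030^5 and lends 857·0.8030^6 ≈ 229.7598 billion.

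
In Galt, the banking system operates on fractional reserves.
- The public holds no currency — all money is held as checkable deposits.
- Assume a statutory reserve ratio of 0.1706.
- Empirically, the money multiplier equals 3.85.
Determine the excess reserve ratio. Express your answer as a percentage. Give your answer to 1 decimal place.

8.9%

Using m = 3.85. Since m = (1 + c)/(c + rr + e), the denominator satisfies c + rr + e = (1 + c)/m = (1 + 0) / 3.85 ≈ 0.259740.
With c = 0 and rr = 0.1706, the excess reserve ratio is 0.259740 − 0 − 0.1706 = 0.08914.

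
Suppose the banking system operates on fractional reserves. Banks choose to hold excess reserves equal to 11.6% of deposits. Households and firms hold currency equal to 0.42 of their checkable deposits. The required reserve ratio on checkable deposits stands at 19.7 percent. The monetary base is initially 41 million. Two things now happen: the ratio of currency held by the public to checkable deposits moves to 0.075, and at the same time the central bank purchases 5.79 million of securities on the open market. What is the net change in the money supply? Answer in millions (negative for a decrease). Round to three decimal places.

50.210 million

Before: m₁ = (1 + 0.42) / (0.197 + 0.116 + 0.42) ≈ 1.937244, MB₁ = 41, so M₁ = 1.937244 × 41 ≈ 79.427 million.
After: m₂ = (1 + 0.075) / (0.197 + 0.116 + 0.075) ≈ 2.770619, MB₂ = 41 + 5.79 = 46.79, so M₂ = 2.770619 × 46.79 ≈ 129.6373 million.
ΔM = M₂ − M₁ = 129.6373 − 79.427 = 50.2103 million.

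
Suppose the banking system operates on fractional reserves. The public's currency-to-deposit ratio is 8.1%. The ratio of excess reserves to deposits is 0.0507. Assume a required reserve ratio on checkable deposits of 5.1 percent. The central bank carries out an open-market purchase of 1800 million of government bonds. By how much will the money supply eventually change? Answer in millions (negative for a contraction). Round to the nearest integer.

The money multiplier is m = (1 + c) / (rr + e + c) = (1 + 0.081) / (0.051 + 0.0507 + 0.081) ≈ 5.91680.
The purchase adds 1800 million of base, so ΔM = m × ΔMB = 5.91680 × (+1800) = 10650.24 million.

10650 million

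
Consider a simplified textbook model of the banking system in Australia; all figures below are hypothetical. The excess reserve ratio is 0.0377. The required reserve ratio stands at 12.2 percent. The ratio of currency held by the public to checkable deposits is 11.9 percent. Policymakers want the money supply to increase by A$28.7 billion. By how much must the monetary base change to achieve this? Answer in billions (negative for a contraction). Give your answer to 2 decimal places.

A$7.15 billion

The money multiplier is m = (1 + c) / (rr + e + c) = (1 + 0.119) / (0.122 + 0.0377 + 0.119) ≈ 4.01507.
ΔMB = ΔM / m = (+28.7) / 4.01507 ≈ 7.1481 billion.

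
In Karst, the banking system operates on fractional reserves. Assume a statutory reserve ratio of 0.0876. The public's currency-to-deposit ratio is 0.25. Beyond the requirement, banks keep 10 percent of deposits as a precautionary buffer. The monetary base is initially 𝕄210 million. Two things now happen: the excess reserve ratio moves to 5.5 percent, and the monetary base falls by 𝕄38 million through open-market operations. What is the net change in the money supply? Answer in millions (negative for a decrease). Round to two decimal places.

Before: m₁ = (1 + 0.25) / (0.0876 + 0.1 + 0.25) ≈ 2.856490, MB₁ = 210, so M₁ = 2.856490 × 210 = 599.8629 million.
After: m₂ = (1 + 0.25) / (0.0876 + 0.055 + 0.25) ≈ 3.183902, MB₂ = 210 − 38 = 172, so M₂ = 3.183902 × 172 ≈ 547.6311 million.
ΔM = M₂ − M₁ = 547.6311 − 599.8629 = -52.2318 million.

-52.23 million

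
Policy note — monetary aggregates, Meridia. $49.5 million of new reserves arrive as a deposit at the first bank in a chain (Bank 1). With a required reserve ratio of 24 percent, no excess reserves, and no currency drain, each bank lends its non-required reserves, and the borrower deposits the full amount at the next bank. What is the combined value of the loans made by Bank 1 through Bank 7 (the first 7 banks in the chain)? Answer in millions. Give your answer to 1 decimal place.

$133.8 million

Bank i lends (1 − rr)^i of the original deposit: Bank 1 lends 49.5·0.7600 = 37.6200, Bank 2 lends 49.5·0.7600² = 28.5912, and so on.
Summing a geometric series: total = 49.5·[0.7600·(1 − 0.7600^7) / (1 − 0.7600)] ≈ 133.7937 million.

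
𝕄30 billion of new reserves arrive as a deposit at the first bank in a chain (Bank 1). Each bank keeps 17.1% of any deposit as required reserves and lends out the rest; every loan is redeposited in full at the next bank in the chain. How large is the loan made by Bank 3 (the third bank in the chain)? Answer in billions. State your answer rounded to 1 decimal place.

Each bank lends a fraction (1 − rr) = 0.8290 of the deposit it receives, so Bank 3 receives 30·0.8290^2 and lends 30·0.8290^3 ≈ 17.0917 billion.

𝕄17.1 billion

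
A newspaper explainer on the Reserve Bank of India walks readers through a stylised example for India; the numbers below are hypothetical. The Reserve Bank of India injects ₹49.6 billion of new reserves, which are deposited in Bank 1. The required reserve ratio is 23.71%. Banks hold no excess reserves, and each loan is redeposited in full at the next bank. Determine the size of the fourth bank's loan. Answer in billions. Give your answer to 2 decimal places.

₹16.80 billion

Each bank lends a fraction (1 − rr) = 0.7629 of the deposit it receives, so Bank 4 receives 49.6·0.7629^3 and lends 49.6·0.7629^4 ≈ 16.8017 billion.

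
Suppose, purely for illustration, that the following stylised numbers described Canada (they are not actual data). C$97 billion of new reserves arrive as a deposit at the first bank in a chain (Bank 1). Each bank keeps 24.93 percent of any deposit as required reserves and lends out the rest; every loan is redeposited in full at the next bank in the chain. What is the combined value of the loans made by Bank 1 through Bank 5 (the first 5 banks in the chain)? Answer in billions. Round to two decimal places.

Bank i lends (1 − rr)^i of the original deposit: Bank 1 lends 97·0.7507 = 72.8179, Bank 2 lends 97·0.7507² ≈ 54.6644, and so on.
Summing a geometric series: total = 97·[0.7507·(1 − 0.7507^5) / (1 − 0.7507)] ≈ 222.4512 billion.

C$222.45 billion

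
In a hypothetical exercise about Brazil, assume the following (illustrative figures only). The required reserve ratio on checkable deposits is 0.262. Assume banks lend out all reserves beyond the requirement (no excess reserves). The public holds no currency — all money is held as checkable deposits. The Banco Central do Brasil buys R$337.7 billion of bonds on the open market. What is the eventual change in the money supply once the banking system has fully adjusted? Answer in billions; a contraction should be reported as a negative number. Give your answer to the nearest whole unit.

R$1289 billion

The simple money multiplier is m = 1/rr = 1/0.262 ≈ 3.8168.
An open-market purchase increases the monetary base by 337.7 billion, so ΔM = m × ΔMB = 3.8168 × 337.7 ≈ 1288.9334 billion.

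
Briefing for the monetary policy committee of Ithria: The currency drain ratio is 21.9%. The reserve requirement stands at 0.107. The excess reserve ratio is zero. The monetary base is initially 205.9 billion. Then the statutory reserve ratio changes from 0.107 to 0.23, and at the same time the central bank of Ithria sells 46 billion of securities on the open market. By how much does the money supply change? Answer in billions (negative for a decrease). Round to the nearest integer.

-336 billion

Before: m₁ = (1 + 0.219) / (0.107 + 0.219) ≈ 3.7393, MB₁ = 205.9, so M₁ = 3.7393 × 205.9 ≈ 769.9219 billion.
After: m₂ = (1 + 0.219) / (0.23 + 0.219) ≈ 2.7149, MB₂ = 205.9 − 46 = 159.9, so M₂ = 2.7149 × 159.9 ≈ 434.1125 billion.
ΔM = M₂ − M₁ = 434.1125 − 769.9219 = -335.8094 billion.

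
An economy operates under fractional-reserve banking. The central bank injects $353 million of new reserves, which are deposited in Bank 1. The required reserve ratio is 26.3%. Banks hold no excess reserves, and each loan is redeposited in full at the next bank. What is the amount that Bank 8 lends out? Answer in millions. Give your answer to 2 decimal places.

Each bank lends a fraction (1 − rr) = 0.7370 of the deposit it receives, so Bank 8 receives 353·0.7370^7 and lends 353·0.7370^8 ≈ 30.7266 million.

$30.73 million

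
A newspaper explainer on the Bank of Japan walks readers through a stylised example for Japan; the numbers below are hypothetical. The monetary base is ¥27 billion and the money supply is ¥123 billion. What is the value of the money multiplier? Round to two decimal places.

4.56

The money multiplier is m = M / MB = 123 / 27 ≈ 4.55556.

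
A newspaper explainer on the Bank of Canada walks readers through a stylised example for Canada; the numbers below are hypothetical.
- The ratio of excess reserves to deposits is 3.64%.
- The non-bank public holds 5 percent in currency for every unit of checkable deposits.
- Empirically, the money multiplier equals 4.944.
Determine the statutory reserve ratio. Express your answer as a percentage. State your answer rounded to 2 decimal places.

Using m = 4.944. Since m = (1 + c)/(c + rr + e), the denominator satisfies c + rr + e = (1 + c)/m = (1 + 0.05) / 4.944 ≈ 0.212379.
With c = 0.05 and e = 0.0364, the statutory reserve ratio is 0.212379 − 0.05 − 0.0364 = 0.125979.

12.60%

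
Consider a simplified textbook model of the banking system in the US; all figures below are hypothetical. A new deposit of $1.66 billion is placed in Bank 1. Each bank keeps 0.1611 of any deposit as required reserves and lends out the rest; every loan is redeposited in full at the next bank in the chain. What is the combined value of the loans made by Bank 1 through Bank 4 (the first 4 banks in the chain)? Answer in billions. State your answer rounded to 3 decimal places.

$4.363 billion

Bank i lends (1 − rr)^i of the original deposit: Bank 1 lends 1.66·0.8389 ≈ 1.3926, Bank 2 lends 1.66·0.8389² ≈ 1.1682, and so on.
Summing a geometric series: total = 1.66·[0.8389·(1 − 0.8389^4) / (1 − 0.8389)] ≈ 4.3630 billion.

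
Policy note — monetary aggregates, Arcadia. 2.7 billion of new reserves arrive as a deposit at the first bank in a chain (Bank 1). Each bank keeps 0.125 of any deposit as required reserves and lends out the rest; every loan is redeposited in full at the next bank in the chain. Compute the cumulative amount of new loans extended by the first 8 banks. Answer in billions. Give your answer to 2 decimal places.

Bank i lends (1 − rr)^i of the original deposit: Bank 1 lends 2.7·0.8750 = 2.3625, Bank 2 lends 2.7·0.8750² ≈ 2.0672, and so on.
Summing a geometric series: total = 2.7·[0.8750·(1 − 0.8750^8) / (1 − 0.8750)] ≈ 12.4058 billion.

12.41 billion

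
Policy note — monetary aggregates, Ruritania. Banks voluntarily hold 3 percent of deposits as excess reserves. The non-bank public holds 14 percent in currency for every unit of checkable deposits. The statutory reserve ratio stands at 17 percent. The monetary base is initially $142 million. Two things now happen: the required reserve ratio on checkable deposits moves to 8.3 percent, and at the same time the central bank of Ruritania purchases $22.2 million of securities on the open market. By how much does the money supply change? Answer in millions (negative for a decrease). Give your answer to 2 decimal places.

Before: m₁ = (1 + 0.14) / (0.17 + 0.03 + 0.14) ≈ 3.352941, MB₁ = 142, so M₁ = 3.352941 × 142 ≈ 476.1176 million.
After: m₂ = (1 + 0.14) / (0.083 + 0.03 + 0.14) ≈ 4.505929, MB₂ = 142 + 22.2 = 164.2, so M₂ = 4.505929 × 164.2 ≈ 739.8735 million.
ΔM = M₂ − M₁ = 739.8735 − 476.1176 = 263.7559 million.

$263.76 million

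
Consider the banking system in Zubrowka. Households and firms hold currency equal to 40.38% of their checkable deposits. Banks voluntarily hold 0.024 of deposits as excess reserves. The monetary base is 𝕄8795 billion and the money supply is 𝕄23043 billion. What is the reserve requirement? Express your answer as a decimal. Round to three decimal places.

Using m = M/MB = 23043/8795 ≈ 2.620011. Since m = (1 + c)/(c + rr + e), the denominator satisfies c + rr + e = (1 + c)/m = (1 + 0.4038) / 2.620011 ≈ 0.535799.
With c = 0.4038 and e = 0.024, the reserve requirement is 0.535799 − 0.4038 − 0.024 = 0.107999.

0.108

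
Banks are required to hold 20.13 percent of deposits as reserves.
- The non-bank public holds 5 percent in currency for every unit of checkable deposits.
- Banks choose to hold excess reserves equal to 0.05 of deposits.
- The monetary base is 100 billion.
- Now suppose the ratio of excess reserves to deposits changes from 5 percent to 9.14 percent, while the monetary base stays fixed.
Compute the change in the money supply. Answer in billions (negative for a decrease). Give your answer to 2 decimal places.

-42.10 billion

Initially m₁ = (1 + 0.05) / (0.2013 + 0.05 + 0.05) ≈ 3.48490, so M₁ = 3.48490 × 100 = 348.49 billion.
After the change m₂ = (1 + 0.05) / (0.2013 + 0.0914 + 0.05) ≈ 3.06390, so M₂ = 3.06390 × 100 = 306.39 billion.
ΔM = M₂ − M₁ = 306.39 − 348.49 = -42.1 billion.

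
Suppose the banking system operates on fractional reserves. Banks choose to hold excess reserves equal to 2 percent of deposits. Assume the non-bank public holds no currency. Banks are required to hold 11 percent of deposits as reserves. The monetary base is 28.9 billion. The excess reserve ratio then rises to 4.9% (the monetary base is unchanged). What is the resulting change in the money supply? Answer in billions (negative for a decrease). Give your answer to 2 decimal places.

Initially m₁ = 1 / (0.11 + 0.02) ≈ 7.69231, so M₁ = 7.69231 × 28.9 ≈ 222.3078 billion.
After the change m₂ = 1 / (0.11 + 0.049) ≈ 6.28931, so M₂ = 6.28931 × 28.9 ≈ 181.7611 billion.
ΔM = M₂ − M₁ = 181.7611 − 222.3078 = -40.5467 billion.

-40.55 billion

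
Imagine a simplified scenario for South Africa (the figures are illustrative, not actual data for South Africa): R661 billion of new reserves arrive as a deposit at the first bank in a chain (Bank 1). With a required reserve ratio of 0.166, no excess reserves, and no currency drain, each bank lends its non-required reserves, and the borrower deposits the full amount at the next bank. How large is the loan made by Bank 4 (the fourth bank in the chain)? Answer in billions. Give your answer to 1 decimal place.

R319.8 billion

Each bank lends a fraction (1 − rr) = 0.8340 of the deposit it receives, so Bank 4 receives 661·0.8340^3 and lends 661·0.8340^4 ≈ 319.7906 billion.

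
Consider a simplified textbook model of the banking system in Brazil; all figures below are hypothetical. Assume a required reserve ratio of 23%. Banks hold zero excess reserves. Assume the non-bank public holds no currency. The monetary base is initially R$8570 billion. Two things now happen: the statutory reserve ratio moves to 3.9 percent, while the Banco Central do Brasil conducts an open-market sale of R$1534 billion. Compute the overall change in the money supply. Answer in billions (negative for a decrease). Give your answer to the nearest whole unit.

Before: m₁ = 1 / (0.23) ≈ 4.34783, MB₁ = 8570, so M₁ = 4.34783 × 8570 = 37260.9031 billion.
After: m₂ = 1 / (0.039) ≈ 25.64103, MB₂ = 8570 − 1534 = 7036, so M₂ = 25.64103 × 7036 ≈ 180410.2871 billion.
ΔM = M₂ − M₁ = 180410.2871 − 37260.9031 = 143149.384 billion.

R$143149 billion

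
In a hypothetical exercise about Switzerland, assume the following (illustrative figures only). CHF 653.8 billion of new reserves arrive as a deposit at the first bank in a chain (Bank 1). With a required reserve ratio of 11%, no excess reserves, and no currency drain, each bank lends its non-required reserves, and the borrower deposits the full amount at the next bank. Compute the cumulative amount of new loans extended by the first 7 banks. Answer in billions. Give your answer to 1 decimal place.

Bank i lends (1 − rr)^i of the original deposit: Bank 1 lends 653.8·0.8900 = 581.8820, Bank 2 lends 653.8·0.8900² ≈ 517.8750, and so on.
Summing a geometric series: total = 653.8·[0.8900·(1 − 0.8900^7) / (1 − 0.8900)] ≈ 2950.0711 billion.

CHF 2950.1 billion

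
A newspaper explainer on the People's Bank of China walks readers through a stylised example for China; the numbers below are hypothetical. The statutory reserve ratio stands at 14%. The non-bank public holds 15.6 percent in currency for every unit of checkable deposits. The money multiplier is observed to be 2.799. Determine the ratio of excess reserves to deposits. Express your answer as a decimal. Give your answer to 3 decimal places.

0.117

Using m = 2.799. Since m = (1 + c)/(c + rr + e), the denominator satisfies c + rr + e = (1 + c)/m = (1 + 0.156) / 2.799 ≈ 0.413005.
With c = 0.156 and rr = 0.14, the ratio of excess reserves to deposits is 0.413005 − 0.156 − 0.14 = 0.117005.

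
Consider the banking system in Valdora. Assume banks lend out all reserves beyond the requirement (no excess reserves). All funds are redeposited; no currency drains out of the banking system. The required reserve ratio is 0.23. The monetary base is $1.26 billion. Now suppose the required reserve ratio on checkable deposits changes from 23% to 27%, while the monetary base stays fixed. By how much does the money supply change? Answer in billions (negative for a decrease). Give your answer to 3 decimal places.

Initially m₁ = 1 / (0.23) ≈ 4.34783, so M₁ = 4.34783 × 1.26 ≈ 5.4783 billion.
After the change m₂ = 1 / (0.27) ≈ 3.70370, so M₂ = 3.70370 × 1.26 ≈ 4.6667 billion.
ΔM = M₂ − M₁ = 4.6667 − 5.4783 = -0.8116 billion.

-0.812 billion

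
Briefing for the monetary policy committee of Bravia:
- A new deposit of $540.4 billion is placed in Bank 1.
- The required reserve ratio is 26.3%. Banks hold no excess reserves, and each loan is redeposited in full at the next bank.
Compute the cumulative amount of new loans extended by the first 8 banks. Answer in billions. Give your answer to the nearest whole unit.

Bank i lends (1 − rr)^i of the original deposit: Bank 1 lends 540.4·0.7370 = 398.2748, Bank 2 lends 540.4·0.7370² ≈ 293.5285, and so on.
Summing a geometric series: total = 540.4·[0.7370·(1 − 0.7370^8) / (1 − 0.7370)] ≈ 1382.5372 billion.

$1383 billion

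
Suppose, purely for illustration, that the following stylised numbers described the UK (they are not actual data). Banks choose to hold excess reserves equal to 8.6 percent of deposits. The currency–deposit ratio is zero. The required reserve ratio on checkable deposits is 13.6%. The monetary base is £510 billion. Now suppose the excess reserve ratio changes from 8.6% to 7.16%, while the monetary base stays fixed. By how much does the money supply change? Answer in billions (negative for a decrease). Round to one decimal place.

Initially m₁ = 1 / (0.136 + 0.086) ≈ 4.50450, so M₁ = 4.50450 × 510 = 2297.295 billion.
After the change m₂ = 1 / (0.136 + 0.0716) ≈ 4.81696, so M₂ = 4.81696 × 510 = 2456.6496 billion.
ΔM = M₂ − M₁ = 2456.6496 − 2297.295 = 159.3546 billion.

£159.4 billion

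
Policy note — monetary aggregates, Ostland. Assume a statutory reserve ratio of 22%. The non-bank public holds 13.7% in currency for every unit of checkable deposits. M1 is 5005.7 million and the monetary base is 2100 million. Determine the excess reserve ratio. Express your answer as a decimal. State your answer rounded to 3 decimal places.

Using m = M/MB = 5005.7/2100 ≈ 2.383667. Since m = (1 + c)/(c + rr + e), the denominator satisfies c + rr + e = (1 + c)/m = (1 + 0.137) / 2.383667 ≈ 0.476996.
With c = 0.137 and rr = 0.22, the excess reserve ratio is 0.476996 − 0.137 − 0.22 = 0.119996.

0.120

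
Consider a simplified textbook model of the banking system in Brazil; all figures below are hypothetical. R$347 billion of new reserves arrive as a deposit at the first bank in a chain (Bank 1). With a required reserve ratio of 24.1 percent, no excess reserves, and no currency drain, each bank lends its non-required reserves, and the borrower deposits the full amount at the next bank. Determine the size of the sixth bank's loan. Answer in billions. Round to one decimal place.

Each bank lends a fraction (1 − rr) = 0.7590 of the deposit it receives, so Bank 6 receives 347·0.7590^5 and lends 347·0.7590^6 ≈ 66.3407 billion.

R$66.3 billion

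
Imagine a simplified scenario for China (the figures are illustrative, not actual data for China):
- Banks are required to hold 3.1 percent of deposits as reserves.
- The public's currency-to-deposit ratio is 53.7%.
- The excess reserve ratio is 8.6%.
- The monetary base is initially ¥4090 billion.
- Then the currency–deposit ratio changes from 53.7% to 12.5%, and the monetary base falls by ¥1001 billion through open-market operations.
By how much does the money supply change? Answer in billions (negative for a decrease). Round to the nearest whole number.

¥4748 billion

Before: m₁ = (1 + 0.537) / (0.031 + 0.086 + 0.537) ≈ 2.35015, MB₁ = 4090, so M₁ = 2.35015 × 4090 = 9612.1135 billion.
After: m₂ = (1 + 0.125) / (0.031 + 0.086 + 0.125) ≈ 4.64876, MB₂ = 4090 − 1001 = 3089, so M₂ = 4.64876 × 3089 ≈ 14360.0196 billion.
ΔM = M₂ − M₁ = 14360.0196 − 9612.1135 = 4747.9061 billion.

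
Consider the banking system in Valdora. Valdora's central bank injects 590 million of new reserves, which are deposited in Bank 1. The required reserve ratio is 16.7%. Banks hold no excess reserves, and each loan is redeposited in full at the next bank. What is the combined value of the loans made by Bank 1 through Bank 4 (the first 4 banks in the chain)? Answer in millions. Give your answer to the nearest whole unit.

Bank i lends (1 − rr)^i of the original deposit: Bank 1 lends 590·0.8330 = 491.4700, Bank 2 lends 590·0.8330² ≈ 409.3945, and so on.
Summing a geometric series: total = 590·[0.8330·(1 − 0.8330^4) / (1 − 0.8330)] ≈ 1525.9645 million.

1526 million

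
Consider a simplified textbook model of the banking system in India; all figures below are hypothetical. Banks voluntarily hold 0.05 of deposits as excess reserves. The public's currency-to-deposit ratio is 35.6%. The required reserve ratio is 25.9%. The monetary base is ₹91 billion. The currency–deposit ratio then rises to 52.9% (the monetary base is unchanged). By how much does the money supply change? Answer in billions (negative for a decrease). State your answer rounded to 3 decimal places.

Initially m₁ = (1 + 0.356) / (0.259 + 0.05 + 0.356) ≈ 2.039098, so M₁ = 2.039098 × 91 ≈ 185.5579 billion.
After the change m₂ = (1 + 0.529) / (0.259 + 0.05 + 0.529) ≈ 1.824582, so M₂ = 1.824582 × 91 ≈ 166.037 billion.
ΔM = M₂ − M₁ = 166.037 − 185.5579 = -19.5209 billion.

-19.521 billion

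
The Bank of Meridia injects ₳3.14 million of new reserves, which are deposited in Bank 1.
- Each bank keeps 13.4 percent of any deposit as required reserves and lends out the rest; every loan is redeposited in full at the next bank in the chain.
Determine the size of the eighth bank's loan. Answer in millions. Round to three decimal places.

Each bank lends a fraction (1 − rr) = 0.8660 of the deposit it receives, so Bank 8 receives 3.14·0.8660^7 and lends 3.14·0.8660^8 ≈ 0.9933 million.

₳0.993 million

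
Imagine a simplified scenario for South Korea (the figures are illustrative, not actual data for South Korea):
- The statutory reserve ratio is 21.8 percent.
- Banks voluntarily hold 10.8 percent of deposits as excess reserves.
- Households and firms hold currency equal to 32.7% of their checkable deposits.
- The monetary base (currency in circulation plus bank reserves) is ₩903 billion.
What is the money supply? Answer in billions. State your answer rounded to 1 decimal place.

The money multiplier is m = (1 + c) / (rr + e + c) = (1 + 0.327) / (0.218 + 0.108 + 0.327) ≈ 2.03216.
So M = m × MB = 2.03216 × 903 ≈ 1835.0405 billion.

₩1835.0 billion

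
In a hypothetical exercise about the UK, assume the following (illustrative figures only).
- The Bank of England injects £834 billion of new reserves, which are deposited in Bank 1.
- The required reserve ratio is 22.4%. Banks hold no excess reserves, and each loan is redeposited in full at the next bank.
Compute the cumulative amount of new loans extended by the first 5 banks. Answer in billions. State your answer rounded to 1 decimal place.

Bank i lends (1 − rr)^i of the original deposit: Bank 1 lends 834·0.7760 = 647.1840, Bank 2 lends 834·0.7760² ≈ 502.2148, and so on.
Summing a geometric series: total = 834·[0.7760·(1 − 0.7760^5) / (1 − 0.7760)] ≈ 2076.2184 billion.

£2076.2 billion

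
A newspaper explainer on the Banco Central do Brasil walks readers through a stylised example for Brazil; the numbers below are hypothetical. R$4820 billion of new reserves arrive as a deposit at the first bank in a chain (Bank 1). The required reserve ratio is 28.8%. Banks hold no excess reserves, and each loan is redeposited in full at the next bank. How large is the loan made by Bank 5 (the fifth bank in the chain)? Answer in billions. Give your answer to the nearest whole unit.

R$882 billion

Each bank lends a fraction (1 − rr) = 0.7120 of the deposit it receives, so Bank 5 receives 4820·0.7120^4 and lends 4820·0.7120^5 ≈ 881.9562 billion.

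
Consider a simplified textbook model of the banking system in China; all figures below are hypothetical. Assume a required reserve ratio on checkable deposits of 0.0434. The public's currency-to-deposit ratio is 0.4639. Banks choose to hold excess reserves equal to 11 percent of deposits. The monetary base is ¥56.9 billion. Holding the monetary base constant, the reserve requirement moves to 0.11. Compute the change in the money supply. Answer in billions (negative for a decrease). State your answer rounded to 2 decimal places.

Initially m₁ = (1 + 0.4639) / (0.0434 + 0.11 + 0.4639) ≈ 2.37146, so M₁ = 2.37146 × 56.9 ≈ 134.9361 billion.
After the change m₂ = (1 + 0.4639) / (0.11 + 0.11 + 0.4639) ≈ 2.14052, so M₂ = 2.14052 × 56.9 ≈ 121.7956 billion.
ΔM = M₂ − M₁ = 121.7956 − 134.9361 = -13.1405 billion.

-13.14 billion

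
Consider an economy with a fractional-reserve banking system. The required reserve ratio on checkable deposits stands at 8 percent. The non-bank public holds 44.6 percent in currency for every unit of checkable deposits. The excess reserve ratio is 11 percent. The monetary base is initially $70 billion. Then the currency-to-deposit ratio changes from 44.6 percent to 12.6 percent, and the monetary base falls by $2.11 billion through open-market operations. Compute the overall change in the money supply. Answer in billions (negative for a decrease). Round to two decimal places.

Before: m₁ = (1 + 0.446) / (0.08 + 0.11 + 0.446) ≈ 2.27358, MB₁ = 70, so M₁ = 2.27358 × 70 = 159.1506 billion.
After: m₂ = (1 + 0.126) / (0.08 + 0.11 + 0.126) ≈ 3.56329, MB₂ = 70 − 2.11 = 67.89, so M₂ = 3.56329 × 67.89 ≈ 241.9118 billion.
ΔM = M₂ − M₁ = 241.9118 − 159.1506 = 82.7612 billion.

$82.76 billion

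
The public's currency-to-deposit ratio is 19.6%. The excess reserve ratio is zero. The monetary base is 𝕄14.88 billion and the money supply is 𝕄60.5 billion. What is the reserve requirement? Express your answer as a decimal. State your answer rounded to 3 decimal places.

Using m = M/MB = 60.5/14.88 ≈ 4.065860. Since m = (1 + c)/(c + rr + e), the denominator satisfies c + rr + e = (1 + c)/m = (1 + 0.196) / 4.065860 ≈ 0.294157.
With c = 0.196 and e = 0, the reserve requirement is 0.294157 − 0.196 − 0 = 0.098157.

0.098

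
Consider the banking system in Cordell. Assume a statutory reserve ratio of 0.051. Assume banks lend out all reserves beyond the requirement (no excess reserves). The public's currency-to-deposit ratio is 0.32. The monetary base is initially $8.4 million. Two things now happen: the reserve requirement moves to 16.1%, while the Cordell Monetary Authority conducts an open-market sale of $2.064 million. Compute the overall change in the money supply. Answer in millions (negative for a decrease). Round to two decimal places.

Before: m₁ = (1 + 0.32) / (0.051 + 0.32) ≈ 3.5580, MB₁ = 8.4, so M₁ = 3.5580 × 8.4 = 29.8872 million.
After: m₂ = (1 + 0.32) / (0.161 + 0.32) ≈ 2.7443, MB₂ = 8.4 − 2.064 = 6.336, so M₂ = 2.7443 × 6.336 ≈ 17.3879 million.
ΔM = M₂ − M₁ = 17.3879 − 29.8872 = -12.4993 million.

-12.50 million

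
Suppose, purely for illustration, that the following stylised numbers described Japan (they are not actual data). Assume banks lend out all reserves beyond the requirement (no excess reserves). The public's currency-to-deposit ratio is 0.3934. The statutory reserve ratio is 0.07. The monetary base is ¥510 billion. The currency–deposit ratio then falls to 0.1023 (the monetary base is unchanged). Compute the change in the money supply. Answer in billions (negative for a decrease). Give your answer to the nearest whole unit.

Initially m₁ = (1 + 0.3934) / (0.07 + 0.3934) ≈ 3.0069, so M₁ = 3.0069 × 510 = 1533.519 billion.
After the change m₂ = (1 + 0.1023) / (0.07 + 0.1023) ≈ 6.3976, so M₂ = 6.3976 × 510 = 3262.776 billion.
ΔM = M₂ − M₁ = 3262.776 − 1533.519 = 1729.257 billion.

¥1729 billion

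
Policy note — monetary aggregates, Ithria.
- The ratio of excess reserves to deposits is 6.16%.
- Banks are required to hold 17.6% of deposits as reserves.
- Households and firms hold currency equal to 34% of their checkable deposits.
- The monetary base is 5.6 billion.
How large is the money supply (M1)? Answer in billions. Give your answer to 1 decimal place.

13.0 billion

The money multiplier is m = (1 + c) / (rr + e + c) = (1 + 0.34) / (0.176 + 0.0616 + 0.34) ≈ 2.3199.
So M = m × MB = 2.3199 × 5.6 ≈ 12.9914 billion.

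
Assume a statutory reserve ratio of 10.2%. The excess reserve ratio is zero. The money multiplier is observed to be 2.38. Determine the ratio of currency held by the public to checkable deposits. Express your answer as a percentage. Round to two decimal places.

54.87%

Using m = 2.38. From m = (1 + c)/(c + rr + e), rearranging gives 1 + c = m·(c + rr + e), so c·(1 − m) = m·(rr + e) − 1.
Hence c = [m·(rr + e) − 1]/(1 − m) = [2.38 × (0.102 + 0) − 1] / (1 − 2.38) ≈ 0.548725.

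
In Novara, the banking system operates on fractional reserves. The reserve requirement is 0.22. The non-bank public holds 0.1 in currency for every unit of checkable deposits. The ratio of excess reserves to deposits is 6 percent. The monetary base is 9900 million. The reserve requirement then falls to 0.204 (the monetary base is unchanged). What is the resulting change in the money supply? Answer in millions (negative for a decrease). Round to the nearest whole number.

Initially m₁ = (1 + 0.1) / (0.22 + 0.06 + 0.1) ≈ 2.89474, so M₁ = 2.89474 × 9900 = 28657.926 million.
After the change m₂ = (1 + 0.1) / (0.204 + 0.06 + 0.1) ≈ 3.02198, so M₂ = 3.02198 × 9900 = 29917.602 million.
ΔM = M₂ − M₁ = 29917.602 − 28657.926 = 1259.676 million.

1260 million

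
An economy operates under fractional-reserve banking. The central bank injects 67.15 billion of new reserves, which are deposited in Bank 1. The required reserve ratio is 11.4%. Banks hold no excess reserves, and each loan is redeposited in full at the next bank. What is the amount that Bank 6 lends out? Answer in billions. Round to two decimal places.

Each bank lends a fraction (1 − rr) = 0.8860 of the deposit it receives, so Bank 6 receives 67.15·0.8860^5 and lends 67.15·0.8860^6 ≈ 32.4824 billion.

32.48 billion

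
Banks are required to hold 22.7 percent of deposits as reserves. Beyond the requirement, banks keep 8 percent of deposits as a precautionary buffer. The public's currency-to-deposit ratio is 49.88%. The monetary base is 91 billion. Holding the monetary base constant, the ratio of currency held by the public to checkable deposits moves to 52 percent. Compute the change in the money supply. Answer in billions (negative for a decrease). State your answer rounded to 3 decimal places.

Initially m₁ = (1 + 0.4988) / (0.227 + 0.08 + 0.4988) ≈ 1.860015, so M₁ = 1.860015 × 91 ≈ 169.2614 billion.
After the change m₂ = (1 + 0.52) / (0.227 + 0.08 + 0.52) ≈ 1.837969, so M₂ = 1.837969 × 91 ≈ 167.2552 billion.
ΔM = M₂ − M₁ = 167.2552 − 169.2614 = -2.0062 billion.

-2.006 billion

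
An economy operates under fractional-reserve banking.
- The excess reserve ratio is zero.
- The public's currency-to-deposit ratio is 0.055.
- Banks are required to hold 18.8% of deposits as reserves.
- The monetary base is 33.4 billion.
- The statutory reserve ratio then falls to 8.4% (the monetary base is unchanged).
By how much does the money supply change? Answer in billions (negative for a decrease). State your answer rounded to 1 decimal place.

Initially m₁ = (1 + 0.055) / (0.188 + 0.055) ≈ 4.3416, so M₁ = 4.3416 × 33.4 ≈ 145.0094 billion.
After the change m₂ = (1 + 0.055) / (0.084 + 0.055) ≈ 7.5899, so M₂ = 7.5899 × 33.4 ≈ 253.5027 billion.
ΔM = M₂ − M₁ = 253.5027 − 145.0094 = 108.4933 billion.

108.5 billion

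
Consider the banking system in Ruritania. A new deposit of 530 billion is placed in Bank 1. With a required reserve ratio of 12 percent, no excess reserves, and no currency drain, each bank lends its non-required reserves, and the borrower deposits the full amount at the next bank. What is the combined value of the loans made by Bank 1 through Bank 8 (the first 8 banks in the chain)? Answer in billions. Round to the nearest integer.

Bank i lends (1 − rr)^i of the original deposit: Bank 1 lends 530·0.8800 = 466.4000, Bank 2 lends 530·0.8800² = 410.4320, and so on.
Summing a geometric series: total = 530·[0.8800·(1 − 0.8800^8) / (1 − 0.8800)] ≈ 2488.8871 billion.

2489 billion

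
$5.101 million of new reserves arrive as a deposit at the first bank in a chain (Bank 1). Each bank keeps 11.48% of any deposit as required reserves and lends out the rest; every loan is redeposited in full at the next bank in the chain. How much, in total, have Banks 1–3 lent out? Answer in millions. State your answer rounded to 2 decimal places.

$12.05 million

Bank i lends (1 − rr)^i of the original deposit: Bank 1 lends 5.101·0.8852 ≈ 4.5154, Bank 2 lends 5.101·0.8852² ≈ 3.9970, and so on.
Summing a geometric series: total = 5.101·[0.8852·(1 − 0.8852^3) / (1 − 0.8852)] ≈ 12.0506 million.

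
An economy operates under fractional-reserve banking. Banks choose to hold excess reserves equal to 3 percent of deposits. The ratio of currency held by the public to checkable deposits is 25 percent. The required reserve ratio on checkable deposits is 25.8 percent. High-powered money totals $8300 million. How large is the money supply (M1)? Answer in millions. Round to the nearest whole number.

The money multiplier is m = (1 + c) / (rr + e + c) = (1 + 0.25) / (0.258 + 0.03 + 0.25) ≈ 2.32342.
So M = m × MB = 2.32342 × 8300 = 19284.386 million.

$19284 million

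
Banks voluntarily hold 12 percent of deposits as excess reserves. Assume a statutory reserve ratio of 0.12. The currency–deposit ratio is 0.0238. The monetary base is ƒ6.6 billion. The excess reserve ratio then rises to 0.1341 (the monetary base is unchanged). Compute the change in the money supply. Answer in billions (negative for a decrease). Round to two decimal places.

Initially m₁ = (1 + 0.0238) / (0.12 + 0.12 + 0.0238) ≈ 3.8810, so M₁ = 3.8810 × 6.6 = 25.6146 billion.
After the change m₂ = (1 + 0.0238) / (0.12 + 0.1341 + 0.0238) ≈ 3.6841, so M₂ = 3.6841 × 6.6 ≈ 24.3151 billion.
ΔM = M₂ − M₁ = 24.3151 − 25.6146 = -1.2995 billion.

-1.30 billion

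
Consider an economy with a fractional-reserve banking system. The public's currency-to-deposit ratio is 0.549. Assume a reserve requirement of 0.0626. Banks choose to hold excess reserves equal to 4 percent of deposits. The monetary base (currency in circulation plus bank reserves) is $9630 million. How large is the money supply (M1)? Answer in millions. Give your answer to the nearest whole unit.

The money multiplier is m = (1 + c) / (rr + e + c) = (1 + 0.549) / (0.0626 + 0.04 + 0.549) ≈ 2.37723.
So M = m × MB = 2.37723 × 9630 = 22892.7249 million.

$22893 million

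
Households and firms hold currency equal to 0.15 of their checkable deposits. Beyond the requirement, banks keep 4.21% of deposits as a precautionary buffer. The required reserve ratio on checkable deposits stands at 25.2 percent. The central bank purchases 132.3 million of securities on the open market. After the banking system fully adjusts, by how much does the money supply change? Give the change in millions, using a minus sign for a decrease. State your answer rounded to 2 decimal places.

342.59 million

The money multiplier is m = (1 + c) / (rr + e + c) = (1 + 0.15) / (0.252 + 0.0421 + 0.15) ≈ 2.589507.
The purchase adds 132.3 million of base, so ΔM = m × ΔMB = 2.589507 × (+132.3) ≈ 342.5918 million.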